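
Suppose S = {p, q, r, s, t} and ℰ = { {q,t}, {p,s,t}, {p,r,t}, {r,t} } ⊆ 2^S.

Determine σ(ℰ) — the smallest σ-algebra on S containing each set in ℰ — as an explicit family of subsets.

σ(ℰ) = { ∅, {p}, {q}, {r}, {s}, {t}, {p,q}, {p,r}, {p,s}, {p,t}, {q,r}, {q,s}, {q,t}, {r,s}, {r,t}, {s,t}, {p,q,r}, {p,q,s}, {p,q,t}, {p,r,s}, {p,r,t}, {p,s,t}, {q,r,s}, {q,r,t}, {q,s,t}, {r,s,t}, {p,q,r,s}, {p,q,r,t}, {p,q,s,t}, {p,r,s,t}, {q,r,s,t}, S }

Check:
Take S₀ = ℰ ∪ {∅, S} = { ∅, {q,t}, {r,t}, {p,r,t}, {p,s,t}, S }.
Iteration 1. New:
  {q,r}  = ᶜ of {p,s,t}
  {q,s}  = ᶜ of {p,r,t}
  {p,q,s}  = ᶜ of {r,t}
  {p,r,s}  = ᶜ of {q,t}
  {q,r,t}  = {q,t} ∪ {r,t}
  {p,q,r,t}  = {q,t} ∪ {p,r,t}
  {p,q,s,t}  = {p,s,t} ∪ {q,t}
  {p,r,s,t}  = {p,s,t} ∪ {p,r,t}
  — 14 sets.
Iteration 2: +8 →
  {q}  = ᶜ of {p,r,s,t}
  {r}  = ᶜ of {p,q,s,t}
  {s}  = ᶜ of {p,q,r,t}
  {p,s}  = ᶜ of {q,r,t}
  {q,r,s}  = {q,r} ∪ {q,s}
  {q,s,t}  = {q,t} ∪ {q,s}
  {p,q,r,s}  = {p,q,s} ∪ {p,r,s}
  {q,r,s,t}  = {q,r,t} ∪ {q,s}
  — 22 sets.
Iteration 3 adds 6:
  {p}  = ᶜ of {q,r,s,t}
  {t}  = ᶜ of {p,q,r,s}
  {p,r}  = ᶜ of {q,s,t}
  {p,t}  = ᶜ of {q,r,s}
  {r,s}  = {r} ∪ {s}
  {r,s,t}  = {r,t} ∪ {s}
  — 28 sets.
Iteration 4: +4 →
  {p,q}  = ᶜ of {r,s,t}
  {s,t}  = {t} ∪ {s}
  {p,q,r}  = {q} ∪ {p,r}
  {p,q,t}  = ᶜ of {r,s}
  — 32 sets.
Iteration 5 adds nothing — fixpoint reached.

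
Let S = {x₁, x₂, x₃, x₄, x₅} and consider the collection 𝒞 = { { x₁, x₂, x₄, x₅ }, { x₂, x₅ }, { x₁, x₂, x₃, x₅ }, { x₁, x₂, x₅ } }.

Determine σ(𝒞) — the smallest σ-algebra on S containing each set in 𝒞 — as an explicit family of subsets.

σ(𝒞) (16 sets): { ∅, { x₁ }, { x₃ }, { x₄ }, { x₁, x₃ }, { x₁, x₄ }, { x₂, x₅ }, { x₃, x₄ }, { x₁, x₂, x₅ }, { x₁, x₃, x₄ }, { x₂, x₃, x₅ }, { x₂, x₄, x₅ }, { x₁, x₂, x₃, x₅ }, { x₁, x₂, x₄, x₅ }, { x₂, x₃, x₄, x₅ }, S }

Trace:
Start: 𝒞 ∪ {∅, S} = { ∅, { x₂, x₅ }, { x₁, x₂, x₅ }, { x₁, x₂, x₃, x₅ }, { x₁, x₂, x₄, x₅ }, S }.
Round 1 (4 new):
  { x₃ }  = complement { x₁, x₂, x₄, x₅ }
  { x₄ }  = complement { x₁, x₂, x₃, x₅ }
  { x₃, x₄ }  = complement { x₁, x₂, x₅ }
  { x₁, x₃, x₄ }  = complement { x₂, x₅ }
  [10 total]
Round 2 (3 new):
  { x₂, x₃, x₅ }  = { x₂, x₅ } ∪ { x₃ }
  { x₂, x₄, x₅ }  = { x₂, x₅ } ∪ { x₄ }
  { x₂, x₃, x₄, x₅ }  = { x₂, x₅ } ∪ { x₃, x₄ }
  [13 total]
Round 3 (3 new):
  { x₁ }  = complement { x₂, x₃, x₄, x₅ }
  { x₁, x₃ }  = complement { x₂, x₄, x₅ }
  { x₁, x₄ }  = complement { x₂, x₃, x₅ }
  [16 total]
After Round 4 the family is unchanged; done.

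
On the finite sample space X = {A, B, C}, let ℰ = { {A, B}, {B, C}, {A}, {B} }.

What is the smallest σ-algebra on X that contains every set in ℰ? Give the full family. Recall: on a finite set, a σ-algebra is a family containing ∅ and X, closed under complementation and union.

Take S₀ = ℰ ∪ {∅, X} = { {}, {A}, {B}, {A, B}, {B, C}, X }.
Iteration 1: 2 new —
  {C}  = complement {A, B}
  {A, C}  = complement {B}
  |family| = 8
Iteration 2 adds nothing — fixpoint reached.

Therefore σ(ℰ) = { {}, {A}, {B}, {C}, {A, B}, {A, C}, {B, C}, X } (|σ(ℰ)| = 8).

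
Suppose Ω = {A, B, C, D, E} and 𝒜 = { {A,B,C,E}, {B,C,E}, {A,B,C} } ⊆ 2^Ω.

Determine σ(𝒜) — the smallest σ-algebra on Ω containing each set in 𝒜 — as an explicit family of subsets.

Start: 𝒜 ∪ {∅, Ω} = { ∅, {A,B,C}, {B,C,E}, {A,B,C,E}, Ω }.
Step 1 adds 3:
  {D}  = complement {A,B,C,E}
  {A,D}  = complement {B,C,E}
  {D,E}  = complement {A,B,C}
  [8 total]
Step 2: 3 new —
  {A,D,E}  = {D,E} ∪ {A,D}
  {A,B,C,D}  = {D} ∪ {A,B,C}
  {B,C,D,E}  = {D,E} ∪ {B,C,E}
  [11 total]
Step 3 (3 new):
  {A}  = complement {B,C,D,E}
  {E}  = complement {A,B,C,D}
  {B,C}  = complement {A,D,E}
  [14 total]
Step 4 (2 new):
  {A,E}  = {E} ∪ {A}
  {B,C,D}  = {B,C} ∪ {D}
  [16 total]
Step 5: already closed under ᶜ and ∪.

σ(𝒜) = { ∅, {A}, {D}, {E}, {A,D}, {A,E}, {B,C}, {D,E}, {A,B,C}, {A,D,E}, {B,C,D}, {B,C,E}, {A,B,C,D}, {A,B,C,E}, {B,C,D,E}, Ω }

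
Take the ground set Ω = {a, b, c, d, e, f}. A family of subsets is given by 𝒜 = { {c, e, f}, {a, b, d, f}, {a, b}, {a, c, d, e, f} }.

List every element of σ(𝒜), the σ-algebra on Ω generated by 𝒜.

Take S₀ = 𝒜 ∪ {∅, Ω} = { {}, {a, b}, {c, e, f}, {a, b, d, f}, {a, c, d, e, f}, Ω }.
Step 1 adds 5:
  {b}  = {a, c, d, e, f}ᶜ
  {c, e}  = {a, b, d, f}ᶜ
  {a, b, d}  = {c, e, f}ᶜ
  {c, d, e, f}  = {a, b}ᶜ
  {a, b, c, e, f}  = {a, b} ∪ {c, e, f}
  (now 11)
Step 2 (6 new):
  {d}  = {a, b, c, e, f}ᶜ
  {b, c, e}  = {b} ∪ {c, e}
  {a, b, c, e}  = {a, b} ∪ {c, e}
  {b, c, e, f}  = {b} ∪ {c, e, f}
  {a, b, c, d, e}  = {a, b, d} ∪ {c, e}
  {b, c, d, e, f}  = {c, d, e, f} ∪ {b}
  (now 17)
Step 3: +8 →
  {a}  = {b, c, d, e, f}ᶜ
  {f}  = {a, b, c, d, e}ᶜ
  {a, d}  = {b, c, e, f}ᶜ
  {b, d}  = {d} ∪ {b}
  {d, f}  = {a, b, c, e}ᶜ
  {a, d, f}  = {b, c, e}ᶜ
  {c, d, e}  = {d} ∪ {c, e}
  {b, c, d, e}  = {b, c, e} ∪ {d}
  (now 25)
Step 4 (7 new):
  {a, f}  = {b, c, d, e}ᶜ
  {b, f}  = {b} ∪ {f}
  {a, b, f}  = {c, d, e}ᶜ
  {a, c, e}  = {a} ∪ {c, e}
  {b, d, f}  = {b} ∪ {d, f}
  {a, c, d, e}  = {c, d, e} ∪ {a}
  {a, c, e, f}  = {b, d}ᶜ
  (now 32)
Step 5: closed — nothing new.

Hence σ(𝒜) has 32 members: { {}, {a}, {b}, {d}, {f}, {a, b}, {a, d}, {a, f}, {b, d}, {b, f}, {c, e}, {d, f}, {a, b, d}, {a, b, f}, {a, c, e}, {a, d, f}, {b, c, e}, {b, d, f}, {c, d, e}, {c, e, f}, {a, b, c, e}, {a, b, d, f}, {a, c, d, e}, {a, c, e, f}, {b, c, d, e}, {b, c, e, f}, {c, d, e, f}, {a, b, c, d, e}, {a, b, c, e, f}, {a, c, d, e, f}, {b, c, d, e, f}, Ω }.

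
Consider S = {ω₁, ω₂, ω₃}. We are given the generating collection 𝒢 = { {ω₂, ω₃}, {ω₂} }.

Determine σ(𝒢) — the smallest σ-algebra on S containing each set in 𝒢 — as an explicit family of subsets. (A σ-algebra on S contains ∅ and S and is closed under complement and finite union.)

Start: 𝒢 ∪ {∅, S} = { ∅, {ω₂}, {ω₂, ω₃}, S }.
Pass 1: 2 new —
  {ω₁}  = {ω₂, ω₃}ᶜ
  {ω₁, ω₃}  = {ω₂}ᶜ
  (now 6)
Pass 2: +1 →
  {ω₁, ω₂}  = {ω₂} ∪ {ω₁}
  (now 7)
Pass 3: +1 →
  {ω₃}  = {ω₁, ω₂}ᶜ
  (now 8)
After Pass 4 the family is unchanged; done.

|σ(𝒢)| = 8.  σ(𝒢) = { ∅, {ω₁}, {ω₂}, {ω₃}, {ω₁, ω₂}, {ω₁, ω₃}, {ω₂, ω₃}, S }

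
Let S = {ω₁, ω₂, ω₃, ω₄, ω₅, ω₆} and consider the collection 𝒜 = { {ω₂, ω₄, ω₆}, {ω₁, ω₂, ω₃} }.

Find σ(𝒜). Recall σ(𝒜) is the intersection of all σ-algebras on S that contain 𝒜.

Seed the family with 𝒜 together with ∅ and S: { ∅, {ω₁, ω₂, ω₃}, {ω₂, ω₄, ω₆}, S }.
Step 1 (3 new):
  {ω₁, ω₃, ω₅}  = S∖{ω₂, ω₄, ω₆}
  {ω₄, ω₅, ω₆}  = S∖{ω₁, ω₂, ω₃}
  {ω₁, ω₂, ω₃, ω₄, ω₆}  = {ω₂, ω₄, ω₆} ∪ {ω₁, ω₂, ω₃}
  — 7 sets.
Step 2 adds 4:
  {ω₅}  = S∖{ω₁, ω₂, ω₃, ω₄, ω₆}
  {ω₁, ω₂, ω₃, ω₅}  = {ω₁, ω₂, ω₃} ∪ {ω₁, ω₃, ω₅}
  {ω₂, ω₄, ω₅, ω₆}  = {ω₂, ω₄, ω₆} ∪ {ω₄, ω₅, ω₆}
  {ω₁, ω₃, ω₄, ω₅, ω₆}  = {ω₁, ω₃, ω₅} ∪ {ω₄, ω₅, ω₆}
  — 11 sets.
Step 3: 3 new —
  {ω₂}  = S∖{ω₁, ω₃, ω₄, ω₅, ω₆}
  {ω₁, ω₃}  = S∖{ω₂, ω₄, ω₅, ω₆}
  {ω₄, ω₆}  = S∖{ω₁, ω₂, ω₃, ω₅}
  — 14 sets.
Step 4 adds 2:
  {ω₂, ω₅}  = {ω₂} ∪ {ω₅}
  {ω₁, ω₃, ω₄, ω₆}  = {ω₁, ω₃} ∪ {ω₄, ω₆}
  — 16 sets.
Step 5: closed — nothing new.

Hence σ(𝒜) has 16 members: { ∅, {ω₂}, {ω₅}, {ω₁, ω₃}, {ω₂, ω₅}, {ω₄, ω₆}, {ω₁, ω₂, ω₃}, {ω₁, ω₃, ω₅}, {ω₂, ω₄, ω₆}, {ω₄, ω₅, ω₆}, {ω₁, ω₂, ω₃, ω₅}, {ω₁, ω₃, ω₄, ω₆}, {ω₂, ω₄, ω₅, ω₆}, {ω₁, ω₂, ω₃, ω₄, ω₆}, {ω₁, ω₃, ω₄, ω₅, ω₆}, S }.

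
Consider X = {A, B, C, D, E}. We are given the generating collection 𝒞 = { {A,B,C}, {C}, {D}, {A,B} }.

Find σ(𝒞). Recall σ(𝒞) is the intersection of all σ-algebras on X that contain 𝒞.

Answer: σ(𝒞) = { {}, {C}, {D}, {E}, {A,B}, {C,D}, {C,E}, {D,E}, {A,B,C}, {A,B,D}, {A,B,E}, {C,D,E}, {A,B,C,D}, {A,B,C,E}, {A,B,D,E}, X }

Derivation:
Seed the family with 𝒞 together with ∅ and X: { {}, {C}, {D}, {A,B}, {A,B,C}, X }.
Pass 1: +7 →
  {C,D}  = {C} ∪ {D}
  {D,E}  = complement {A,B,C}
  {A,B,D}  = {A,B} ∪ {D}
  {C,D,E}  = complement {A,B}
  {A,B,C,D}  = {A,B,C} ∪ {D}
  {A,B,C,E}  = complement {D}
  {A,B,D,E}  = complement {C}
  |family| = 13
Pass 2 adds 3:
  {E}  = complement {A,B,C,D}
  {C,E}  = complement {A,B,D}
  {A,B,E}  = complement {C,D}
  |family| = 16
Pass 3: stable.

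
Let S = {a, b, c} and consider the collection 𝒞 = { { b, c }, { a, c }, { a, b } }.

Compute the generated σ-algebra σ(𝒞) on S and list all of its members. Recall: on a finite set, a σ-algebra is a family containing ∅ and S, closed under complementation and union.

σ(𝒞) = { {  }, { a }, { b }, { c }, { a, b }, { a, c }, { b, c }, S }

Working:
Seed the family with 𝒞 together with ∅ and S: { {  }, { a, b }, { a, c }, { b, c }, S }.
Iteration 1. New:
  { a }  = ᶜ of { b, c }
  { b }  = ᶜ of { a, c }
  { c }  = ᶜ of { a, b }
Iteration 2 adds nothing — fixpoint reached.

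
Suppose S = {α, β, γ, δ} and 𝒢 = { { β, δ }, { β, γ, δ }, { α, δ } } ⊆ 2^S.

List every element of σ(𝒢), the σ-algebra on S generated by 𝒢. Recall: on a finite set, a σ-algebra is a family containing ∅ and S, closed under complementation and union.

|σ(𝒢)| = 16.  σ(𝒢) = { ∅, { α }, { β }, { γ }, { δ }, { α, β }, { α, γ }, { α, δ }, { β, γ }, { β, δ }, { γ, δ }, { α, β, γ }, { α, β, δ }, { α, γ, δ }, { β, γ, δ }, S }

Trace:
Start: 𝒢 ∪ {∅, S} = { ∅, { α, δ }, { β, δ }, { β, γ, δ }, S }.
Pass 1 (4 new):
  { α }  = ᶜ of { β, γ, δ }
  { α, γ }  = ᶜ of { β, δ }
  { β, γ }  = ᶜ of { α, δ }
  { α, β, δ }  = { α, δ } ∪ { β, δ }
  — 9 sets.
Pass 2: +3 →
  { γ }  = ᶜ of { α, β, δ }
  { α, β, γ }  = { β, γ } ∪ { α, γ }
  { α, γ, δ }  = { α, δ } ∪ { α, γ }
  — 12 sets.
Pass 3 (2 new):
  { β }  = ᶜ of { α, γ, δ }
  { δ }  = ᶜ of { α, β, γ }
  — 14 sets.
Pass 4: 2 new —
  { α, β }  = { β } ∪ { α }
  { γ, δ }  = { γ } ∪ { δ }
  — 16 sets.
Pass 5: stable.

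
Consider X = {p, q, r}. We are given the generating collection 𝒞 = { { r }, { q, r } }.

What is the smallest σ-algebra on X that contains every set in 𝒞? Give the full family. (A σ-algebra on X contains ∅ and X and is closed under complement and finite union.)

Seed the family with 𝒞 together with ∅ and X: { {  }, { r }, { q, r }, X }.
Iteration 1: 2 new —
  { p }  = complement { q, r }
  { p, q }  = complement { r }
Iteration 2 adds 1:
  { p, r }  = { r } ∪ { p }
Iteration 3 adds 1:
  { q }  = complement { p, r }
Iteration 4: stable.

|σ(𝒞)| = 8.  σ(𝒞) = { {  }, { p }, { q }, { r }, { p, q }, { p, r }, { q, r }, X }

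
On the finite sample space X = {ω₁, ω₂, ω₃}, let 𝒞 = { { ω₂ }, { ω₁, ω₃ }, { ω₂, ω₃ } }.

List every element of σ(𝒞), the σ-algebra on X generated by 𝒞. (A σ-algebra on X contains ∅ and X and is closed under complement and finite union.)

Start: 𝒞 ∪ {∅, X} = { ∅, { ω₂ }, { ω₁, ω₃ }, { ω₂, ω₃ }, X }.
Pass 1: +1 →
  { ω₁ }  = X∖{ ω₂, ω₃ }
  (now 6)
Pass 2 adds 1:
  { ω₁, ω₂ }  = { ω₂ } ∪ { ω₁ }
  (now 7)
Pass 3: 1 new —
  { ω₃ }  = X∖{ ω₁, ω₂ }
  (now 8)
Pass 4: stable.

Hence σ(𝒞) has 8 members: { ∅, { ω₁ }, { ω₂ }, { ω₃ }, { ω₁, ω₂ }, { ω₁, ω₃ }, { ω₂, ω₃ }, X }.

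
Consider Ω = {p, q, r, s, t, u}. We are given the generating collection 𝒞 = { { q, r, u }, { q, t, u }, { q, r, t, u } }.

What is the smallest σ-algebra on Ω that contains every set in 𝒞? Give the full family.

σ(𝒞) (16 sets): { ∅, { r }, { t }, { p, s }, { q, u }, { r, t }, { p, r, s }, { p, s, t }, { q, r, u }, { q, t, u }, { p, q, s, u }, { p, r, s, t }, { q, r, t, u }, { p, q, r, s, u }, { p, q, s, t, u }, Ω }

Derivation:
Begin from { ∅, { q, r, u }, { q, t, u }, { q, r, t, u }, Ω } (that is, 𝒞 plus ∅ and Ω).
Pass 1 adds 3:
  { p, s }  = { q, r, t, u }ᶜ
  { p, r, s }  = { q, t, u }ᶜ
  { p, s, t }  = { q, r, u }ᶜ
  [8 total]
Pass 2 (3 new):
  { p, r, s, t }  = { p, s, t } ∪ { p, r, s }
  { p, q, r, s, u }  = { q, r, u } ∪ { p, r, s }
  { p, q, s, t, u }  = { p, s, t } ∪ { q, t, u }
  [11 total]
Pass 3. New:
  { r }  = { p, q, s, t, u }ᶜ
  { t }  = { p, q, r, s, u }ᶜ
  { q, u }  = { p, r, s, t }ᶜ
  [14 total]
Pass 4: 2 new —
  { r, t }  = { r } ∪ { t }
  { p, q, s, u }  = { p, s } ∪ { q, u }
  [16 total]
Pass 5: no new sets; the family is a σ-algebra.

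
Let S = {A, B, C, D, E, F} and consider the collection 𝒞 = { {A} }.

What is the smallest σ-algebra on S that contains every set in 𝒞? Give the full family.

|σ(𝒞)| = 4.  σ(𝒞) = { {}, {A}, {B,C,D,E,F}, S }

Derivation:
Start: 𝒞 ∪ {∅, S} = { {}, {A}, S }.
Round 1 adds 1:
  {B,C,D,E,F}  = complement {A}
  (now 4)
After Round 2 the family is unchanged; done.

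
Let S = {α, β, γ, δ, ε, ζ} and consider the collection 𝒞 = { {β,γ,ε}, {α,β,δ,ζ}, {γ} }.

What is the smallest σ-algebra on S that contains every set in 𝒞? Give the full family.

Seed the family with 𝒞 together with ∅ and S: { ∅, {γ}, {β,γ,ε}, {α,β,δ,ζ}, S }.
Step 1. New:
  {γ,ε}  = {α,β,δ,ζ}ᶜ
  {α,δ,ζ}  = {β,γ,ε}ᶜ
  {α,β,γ,δ,ζ}  = {γ} ∪ {α,β,δ,ζ}
  {α,β,δ,ε,ζ}  = {γ}ᶜ
  [9 total]
Step 2: 3 new —
  {ε}  = {α,β,γ,δ,ζ}ᶜ
  {α,γ,δ,ζ}  = {α,δ,ζ} ∪ {γ}
  {α,γ,δ,ε,ζ}  = {α,δ,ζ} ∪ {γ,ε}
  [12 total]
Step 3: +3 →
  {β}  = {α,γ,δ,ε,ζ}ᶜ
  {β,ε}  = {α,γ,δ,ζ}ᶜ
  {α,δ,ε,ζ}  = {α,δ,ζ} ∪ {ε}
  [15 total]
Step 4 (1 new):
  {β,γ}  = {α,δ,ε,ζ}ᶜ
  [16 total]
Step 5: already closed under ᶜ and ∪.

|σ(𝒞)| = 16.  σ(𝒞) = { ∅, {β}, {γ}, {ε}, {β,γ}, {β,ε}, {γ,ε}, {α,δ,ζ}, {β,γ,ε}, {α,β,δ,ζ}, {α,γ,δ,ζ}, {α,δ,ε,ζ}, {α,β,γ,δ,ζ}, {α,β,δ,ε,ζ}, {α,γ,δ,ε,ζ}, S }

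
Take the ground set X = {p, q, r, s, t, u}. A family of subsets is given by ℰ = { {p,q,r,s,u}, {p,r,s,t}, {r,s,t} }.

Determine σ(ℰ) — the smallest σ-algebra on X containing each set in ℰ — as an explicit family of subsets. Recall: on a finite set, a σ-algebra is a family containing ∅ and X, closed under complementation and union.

Take S₀ = ℰ ∪ {∅, X} = { ∅, {r,s,t}, {p,r,s,t}, {p,q,r,s,u}, X }.
Iteration 1: 3 new —
  {t}  = {p,q,r,s,u}ᶜ
  {q,u}  = {p,r,s,t}ᶜ
  {p,q,u}  = {r,s,t}ᶜ
  |family| = 8
Iteration 2. New:
  {q,t,u}  = {q,u} ∪ {t}
  {p,q,t,u}  = {p,q,u} ∪ {t}
  {q,r,s,t,u}  = {r,s,t} ∪ {q,u}
  |family| = 11
Iteration 3 (3 new):
  {p}  = {q,r,s,t,u}ᶜ
  {r,s}  = {p,q,t,u}ᶜ
  {p,r,s}  = {q,t,u}ᶜ
  |family| = 14
Iteration 4: +2 →
  {p,t}  = {t} ∪ {p}
  {q,r,s,u}  = {r,s} ∪ {q,u}
  |family| = 16
Iteration 5: closed — nothing new.

Therefore σ(ℰ) = { ∅, {p}, {t}, {p,t}, {q,u}, {r,s}, {p,q,u}, {p,r,s}, {q,t,u}, {r,s,t}, {p,q,t,u}, {p,r,s,t}, {q,r,s,u}, {p,q,r,s,u}, {q,r,s,t,u}, X } (|σ(ℰ)| = 16).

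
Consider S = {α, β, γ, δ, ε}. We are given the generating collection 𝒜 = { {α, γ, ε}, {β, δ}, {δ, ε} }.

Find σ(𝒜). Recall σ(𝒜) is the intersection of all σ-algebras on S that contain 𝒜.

Take S₀ = 𝒜 ∪ {∅, S} = { {}, {β, δ}, {δ, ε}, {α, γ, ε}, S }.
Pass 1 (3 new):
  {α, β, γ}  = {δ, ε}ᶜ
  {β, δ, ε}  = {δ, ε} ∪ {β, δ}
  {α, γ, δ, ε}  = {δ, ε} ∪ {α, γ, ε}
Pass 2: +4 →
  {β}  = {α, γ, δ, ε}ᶜ
  {α, γ}  = {β, δ, ε}ᶜ
  {α, β, γ, δ}  = {α, β, γ} ∪ {β, δ}
  {α, β, γ, ε}  = {α, γ, ε} ∪ {α, β, γ}
Pass 3: +2 →
  {δ}  = {α, β, γ, ε}ᶜ
  {ε}  = {α, β, γ, δ}ᶜ
Pass 4. New:
  {β, ε}  = {β} ∪ {ε}
  {α, γ, δ}  = {α, γ} ∪ {δ}
Pass 5: already closed under ᶜ and ∪.

Therefore σ(𝒜) = { {}, {β}, {δ}, {ε}, {α, γ}, {β, δ}, {β, ε}, {δ, ε}, {α, β, γ}, {α, γ, δ}, {α, γ, ε}, {β, δ, ε}, {α, β, γ, δ}, {α, β, γ, ε}, {α, γ, δ, ε}, S } (|σ(𝒜)| = 16).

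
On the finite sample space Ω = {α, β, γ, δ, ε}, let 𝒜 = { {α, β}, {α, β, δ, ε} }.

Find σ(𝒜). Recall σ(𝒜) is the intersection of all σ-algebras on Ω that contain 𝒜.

σ(𝒜) (8 sets): { {}, {γ}, {α, β}, {δ, ε}, {α, β, γ}, {γ, δ, ε}, {α, β, δ, ε}, Ω }

Working:
Seed the family with 𝒜 together with ∅ and Ω: { {}, {α, β}, {α, β, δ, ε}, Ω }.
Pass 1: +2 →
  {γ}  = ᶜ of {α, β, δ, ε}
  {γ, δ, ε}  = ᶜ of {α, β}
  (now 6)
Pass 2: +1 →
  {α, β, γ}  = {γ} ∪ {α, β}
  (now 7)
Pass 3. New:
  {δ, ε}  = ᶜ of {α, β, γ}
  (now 8)
Pass 4: no new sets; the family is a σ-algebra.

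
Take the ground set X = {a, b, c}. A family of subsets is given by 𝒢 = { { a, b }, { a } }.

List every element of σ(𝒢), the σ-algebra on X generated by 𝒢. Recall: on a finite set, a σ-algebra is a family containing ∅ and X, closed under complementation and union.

Seed the family with 𝒢 together with ∅ and X: { {  }, { a }, { a, b }, X }.
Pass 1: +2 →
  { c }  = ᶜ of { a, b }
  { b, c }  = ᶜ of { a }
Pass 2 (1 new):
  { a, c }  = { c } ∪ { a }
Pass 3 adds 1:
  { b }  = ᶜ of { a, c }
Pass 4: closed — nothing new.

Hence σ(𝒢) has 8 members: { {  }, { a }, { b }, { c }, { a, b }, { a, c }, { b, c }, X }.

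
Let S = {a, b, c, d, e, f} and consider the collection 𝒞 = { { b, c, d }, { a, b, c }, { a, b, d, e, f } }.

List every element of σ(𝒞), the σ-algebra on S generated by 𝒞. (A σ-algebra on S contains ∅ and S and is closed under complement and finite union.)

Begin from { {  }, { a, b, c }, { b, c, d }, { a, b, d, e, f }, S } (that is, 𝒞 plus ∅ and S).
Round 1. New:
  { c }  = { a, b, d, e, f }ᶜ
  { a, e, f }  = { b, c, d }ᶜ
  { d, e, f }  = { a, b, c }ᶜ
  { a, b, c, d }  = { a, b, c } ∪ { b, c, d }
  — 9 sets.
Round 2: 6 new —
  { e, f }  = { a, b, c, d }ᶜ
  { a, c, e, f }  = { c } ∪ { a, e, f }
  { a, d, e, f }  = { a, e, f } ∪ { d, e, f }
  { c, d, e, f }  = { c } ∪ { d, e, f }
  { a, b, c, e, f }  = { a, b, c } ∪ { a, e, f }
  { b, c, d, e, f }  = { b, c, d } ∪ { d, e, f }
  — 15 sets.
Round 3 (7 new):
  { a }  = { b, c, d, e, f }ᶜ
  { d }  = { a, b, c, e, f }ᶜ
  { a, b }  = { c, d, e, f }ᶜ
  { b, c }  = { a, d, e, f }ᶜ
  { b, d }  = { a, c, e, f }ᶜ
  { c, e, f }  = { c } ∪ { e, f }
  { a, c, d, e, f }  = { a, c, e, f } ∪ { c, d, e, f }
  — 22 sets.
Round 4 adds 8:
  { b }  = { a, c, d, e, f }ᶜ
  { a, c }  = { c } ∪ { a }
  { a, d }  = { d } ∪ { a }
  { c, d }  = { c } ∪ { d }
  { a, b, d }  = { c, e, f }ᶜ
  { a, b, e, f }  = { e, f } ∪ { a, b }
  { b, c, e, f }  = { e, f } ∪ { b, c }
  { b, d, e, f }  = { e, f } ∪ { b, d }
  — 30 sets.
Round 5 adds 2:
  { a, c, d }  = { c, d } ∪ { a }
  { b, e, f }  = { e, f } ∪ { b }
  — 32 sets.
Round 6: already closed under ᶜ and ∪.

|σ(𝒞)| = 32.  σ(𝒞) = { {  }, { a }, { b }, { c }, { d }, { a, b }, { a, c }, { a, d }, { b, c }, { b, d }, { c, d }, { e, f }, { a, b, c }, { a, b, d }, { a, c, d }, { a, e, f }, { b, c, d }, { b, e, f }, { c, e, f }, { d, e, f }, { a, b, c, d }, { a, b, e, f }, { a, c, e, f }, { a, d, e, f }, { b, c, e, f }, { b, d, e, f }, { c, d, e, f }, { a, b, c, e, f }, { a, b, d, e, f }, { a, c, d, e, f }, { b, c, d, e, f }, S }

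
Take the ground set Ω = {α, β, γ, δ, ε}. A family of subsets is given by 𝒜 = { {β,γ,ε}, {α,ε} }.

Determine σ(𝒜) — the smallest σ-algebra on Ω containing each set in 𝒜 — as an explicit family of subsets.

|σ(𝒜)| = 16.  σ(𝒜) = { {}, {α}, {δ}, {ε}, {α,δ}, {α,ε}, {β,γ}, {δ,ε}, {α,β,γ}, {α,δ,ε}, {β,γ,δ}, {β,γ,ε}, {α,β,γ,δ}, {α,β,γ,ε}, {β,γ,δ,ε}, Ω }

Check:
Seed the family with 𝒜 together with ∅ and Ω: { {}, {α,ε}, {β,γ,ε}, Ω }.
Step 1. New:
  {α,δ}  = Ω∖{β,γ,ε}
  {β,γ,δ}  = Ω∖{α,ε}
  {α,β,γ,ε}  = {α,ε} ∪ {β,γ,ε}
Step 2 adds 4:
  {δ}  = Ω∖{α,β,γ,ε}
  {α,δ,ε}  = {α,δ} ∪ {α,ε}
  {α,β,γ,δ}  = {β,γ,δ} ∪ {α,δ}
  {β,γ,δ,ε}  = {β,γ,ε} ∪ {β,γ,δ}
Step 3: 3 new —
  {α}  = Ω∖{β,γ,δ,ε}
  {ε}  = Ω∖{α,β,γ,δ}
  {β,γ}  = Ω∖{α,δ,ε}
Step 4: +2 →
  {δ,ε}  = {δ} ∪ {ε}
  {α,β,γ}  = {β,γ} ∪ {α}
Step 5: already closed under ᶜ and ∪.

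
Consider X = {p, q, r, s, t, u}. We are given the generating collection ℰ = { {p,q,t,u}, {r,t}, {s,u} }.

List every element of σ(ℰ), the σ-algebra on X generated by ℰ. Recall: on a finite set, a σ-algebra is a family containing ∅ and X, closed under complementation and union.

Start: ℰ ∪ {∅, X} = { {}, {r,t}, {s,u}, {p,q,t,u}, X }.
Round 1 (6 new):
  {r,s}  = X∖{p,q,t,u}
  {p,q,r,t}  = X∖{s,u}
  {p,q,s,u}  = X∖{r,t}
  {r,s,t,u}  = {r,t} ∪ {s,u}
  {p,q,r,t,u}  = {r,t} ∪ {p,q,t,u}
  {p,q,s,t,u}  = {s,u} ∪ {p,q,t,u}
  (now 11)
Round 2: 7 new —
  {r}  = X∖{p,q,s,t,u}
  {s}  = X∖{p,q,r,t,u}
  {p,q}  = X∖{r,s,t,u}
  {r,s,t}  = {r,s} ∪ {r,t}
  {r,s,u}  = {r,s} ∪ {s,u}
  {p,q,r,s,t}  = {r,s} ∪ {p,q,r,t}
  {p,q,r,s,u}  = {r,s} ∪ {p,q,s,u}
  (now 18)
Round 3 (7 new):
  {t}  = X∖{p,q,r,s,u}
  {u}  = X∖{p,q,r,s,t}
  {p,q,r}  = {r} ∪ {p,q}
  {p,q,s}  = {p,q} ∪ {s}
  {p,q,t}  = X∖{r,s,u}
  {p,q,u}  = X∖{r,s,t}
  {p,q,r,s}  = {r,s} ∪ {p,q}
  (now 25)
Round 4: 7 new —
  {r,u}  = {u} ∪ {r}
  {s,t}  = {t} ∪ {s}
  {t,u}  = X∖{p,q,r,s}
  {r,t,u}  = X∖{p,q,s}
  {s,t,u}  = X∖{p,q,r}
  {p,q,r,u}  = {p,q,r} ∪ {u}
  {p,q,s,t}  = {p,q,s} ∪ {t}
  (now 32)
Round 5: stable.

Hence σ(ℰ) has 32 members: { {}, {r}, {s}, {t}, {u}, {p,q}, {r,s}, {r,t}, {r,u}, {s,t}, {s,u}, {t,u}, {p,q,r}, {p,q,s}, {p,q,t}, {p,q,u}, {r,s,t}, {r,s,u}, {r,t,u}, {s,t,u}, {p,q,r,s}, {p,q,r,t}, {p,q,r,u}, {p,q,s,t}, {p,q,s,u}, {p,q,t,u}, {r,s,t,u}, {p,q,r,s,t}, {p,q,r,s,u}, {p,q,r,t,u}, {p,q,s,t,u}, X }.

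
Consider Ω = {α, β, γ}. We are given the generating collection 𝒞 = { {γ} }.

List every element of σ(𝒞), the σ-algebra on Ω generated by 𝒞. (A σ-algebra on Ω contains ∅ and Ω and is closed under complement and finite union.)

|σ(𝒞)| = 4.  σ(𝒞) = { {}, {γ}, {α,β}, Ω }

Trace:
Take S₀ = 𝒞 ∪ {∅, Ω} = { {}, {γ}, Ω }.
Step 1: 1 new —
  {α,β}  = complement {γ}
  (now 4)
Step 2 adds nothing — fixpoint reached.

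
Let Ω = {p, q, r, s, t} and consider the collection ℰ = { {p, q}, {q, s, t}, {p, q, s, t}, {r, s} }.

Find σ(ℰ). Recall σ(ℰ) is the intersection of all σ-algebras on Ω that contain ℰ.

Initial family (6 sets): { ∅, {p, q}, {r, s}, {q, s, t}, {p, q, s, t}, Ω }.
Step 1: 6 new —
  {r}  = Ω∖{p, q, s, t}
  {p, r}  = Ω∖{q, s, t}
  {p, q, t}  = Ω∖{r, s}
  {r, s, t}  = Ω∖{p, q}
  {p, q, r, s}  = {r, s} ∪ {p, q}
  {q, r, s, t}  = {r, s} ∪ {q, s, t}
  — 12 sets.
Step 2 adds 6:
  {p}  = Ω∖{q, r, s, t}
  {t}  = Ω∖{p, q, r, s}
  {p, q, r}  = {p, q} ∪ {r}
  {p, r, s}  = {r, s} ∪ {p, r}
  {p, q, r, t}  = {r} ∪ {p, q, t}
  {p, r, s, t}  = {r, s, t} ∪ {p, r}
  — 18 sets.
Step 3 adds 7:
  {q}  = Ω∖{p, r, s, t}
  {s}  = Ω∖{p, q, r, t}
  {p, t}  = {t} ∪ {p}
  {q, t}  = Ω∖{p, r, s}
  {r, t}  = {r} ∪ {t}
  {s, t}  = Ω∖{p, q, r}
  {p, r, t}  = {p, r} ∪ {t}
  — 25 sets.
Step 4: 7 new —
  {p, s}  = {s} ∪ {p}
  {q, r}  = {q} ∪ {r}
  {q, s}  = Ω∖{p, r, t}
  {p, q, s}  = Ω∖{r, t}
  {p, s, t}  = {s, t} ∪ {p, t}
  {q, r, s}  = Ω∖{p, t}
  {q, r, t}  = {q, t} ∪ {r}
  — 32 sets.
Step 5: stable.

Hence σ(ℰ) has 32 members: { ∅, {p}, {q}, {r}, {s}, {t}, {p, q}, {p, r}, {p, s}, {p, t}, {q, r}, {q, s}, {q, t}, {r, s}, {r, t}, {s, t}, {p, q, r}, {p, q, s}, {p, q, t}, {p, r, s}, {p, r, t}, {p, s, t}, {q, r, s}, {q, r, t}, {q, s, t}, {r, s, t}, {p, q, r, s}, {p, q, r, t}, {p, q, s, t}, {p, r, s, t}, {q, r, s, t}, Ω }.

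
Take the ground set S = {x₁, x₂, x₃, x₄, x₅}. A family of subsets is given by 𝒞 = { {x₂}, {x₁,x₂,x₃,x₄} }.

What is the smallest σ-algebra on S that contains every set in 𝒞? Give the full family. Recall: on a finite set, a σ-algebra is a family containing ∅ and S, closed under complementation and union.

Take S₀ = 𝒞 ∪ {∅, S} = { {}, {x₂}, {x₁,x₂,x₃,x₄}, S }.
Round 1. New:
  {x₅}  = complement {x₁,x₂,x₃,x₄}
  {x₁,x₃,x₄,x₅}  = complement {x₂}
  [6 total]
Round 2: +1 →
  {x₂,x₅}  = {x₂} ∪ {x₅}
  [7 total]
Round 3 adds 1:
  {x₁,x₃,x₄}  = complement {x₂,x₅}
  [8 total]
After Round 4 the family is unchanged; done.

Therefore σ(𝒞) = { {}, {x₂}, {x₅}, {x₂,x₅}, {x₁,x₃,x₄}, {x₁,x₂,x₃,x₄}, {x₁,x₃,x₄,x₅}, S } (|σ(𝒞)| = 8).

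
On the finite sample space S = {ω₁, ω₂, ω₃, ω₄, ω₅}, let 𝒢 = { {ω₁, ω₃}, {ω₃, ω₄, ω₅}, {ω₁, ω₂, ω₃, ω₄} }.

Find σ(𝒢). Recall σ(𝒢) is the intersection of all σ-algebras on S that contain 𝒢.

Seed the family with 𝒢 together with ∅ and S: { {}, {ω₁, ω₃}, {ω₃, ω₄, ω₅}, {ω₁, ω₂, ω₃, ω₄}, S }.
Round 1 (4 new):
  {ω₅}  = complement {ω₁, ω₂, ω₃, ω₄}
  {ω₁, ω₂}  = complement {ω₃, ω₄, ω₅}
  {ω₂, ω₄, ω₅}  = complement {ω₁, ω₃}
  {ω₁, ω₃, ω₄, ω₅}  = {ω₃, ω₄, ω₅} ∪ {ω₁, ω₃}
  |family| = 9
Round 2 adds 6:
  {ω₂}  = complement {ω₁, ω₃, ω₄, ω₅}
  {ω₁, ω₂, ω₃}  = {ω₁, ω₂} ∪ {ω₁, ω₃}
  {ω₁, ω₂, ω₅}  = {ω₁, ω₂} ∪ {ω₅}
  {ω₁, ω₃, ω₅}  = {ω₅} ∪ {ω₁, ω₃}
  {ω₁, ω₂, ω₄, ω₅}  = {ω₁, ω₂} ∪ {ω₂, ω₄, ω₅}
  {ω₂, ω₃, ω₄, ω₅}  = {ω₃, ω₄, ω₅} ∪ {ω₂, ω₄, ω₅}
  |family| = 15
Round 3 adds 7:
  {ω₁}  = complement {ω₂, ω₃, ω₄, ω₅}
  {ω₃}  = complement {ω₁, ω₂, ω₄, ω₅}
  {ω₂, ω₄}  = complement {ω₁, ω₃, ω₅}
  {ω₂, ω₅}  = {ω₂} ∪ {ω₅}
  {ω₃, ω₄}  = complement {ω₁, ω₂, ω₅}
  {ω₄, ω₅}  = complement {ω₁, ω₂, ω₃}
  {ω₁, ω₂, ω₃, ω₅}  = {ω₁, ω₂, ω₅} ∪ {ω₁, ω₂, ω₃}
  |family| = 22
Round 4 (9 new):
  {ω₄}  = complement {ω₁, ω₂, ω₃, ω₅}
  {ω₁, ω₅}  = {ω₅} ∪ {ω₁}
  {ω₂, ω₃}  = {ω₂} ∪ {ω₃}
  {ω₃, ω₅}  = {ω₅} ∪ {ω₃}
  {ω₁, ω₂, ω₄}  = {ω₂, ω₄} ∪ {ω₁, ω₂}
  {ω₁, ω₃, ω₄}  = complement {ω₂, ω₅}
  {ω₁, ω₄, ω₅}  = {ω₄, ω₅} ∪ {ω₁}
  {ω₂, ω₃, ω₄}  = {ω₃, ω₄} ∪ {ω₂}
  {ω₂, ω₃, ω₅}  = {ω₂, ω₅} ∪ {ω₃}
  |family| = 31
Round 5 adds 1:
  {ω₁, ω₄}  = complement {ω₂, ω₃, ω₅}
  |family| = 32
Round 6: no new sets; the family is a σ-algebra.

Therefore σ(𝒢) = { {}, {ω₁}, {ω₂}, {ω₃}, {ω₄}, {ω₅}, {ω₁, ω₂}, {ω₁, ω₃}, {ω₁, ω₄}, {ω₁, ω₅}, {ω₂, ω₃}, {ω₂, ω₄}, {ω₂, ω₅}, {ω₃, ω₄}, {ω₃, ω₅}, {ω₄, ω₅}, {ω₁, ω₂, ω₃}, {ω₁, ω₂, ω₄}, {ω₁, ω₂, ω₅}, {ω₁, ω₃, ω₄}, {ω₁, ω₃, ω₅}, {ω₁, ω₄, ω₅}, {ω₂, ω₃, ω₄}, {ω₂, ω₃, ω₅}, {ω₂, ω₄, ω₅}, {ω₃, ω₄, ω₅}, {ω₁, ω₂, ω₃, ω₄}, {ω₁, ω₂, ω₃, ω₅}, {ω₁, ω₂, ω₄, ω₅}, {ω₁, ω₃, ω₄, ω₅}, {ω₂, ω₃, ω₄, ω₅}, S } (|σ(𝒢)| = 32).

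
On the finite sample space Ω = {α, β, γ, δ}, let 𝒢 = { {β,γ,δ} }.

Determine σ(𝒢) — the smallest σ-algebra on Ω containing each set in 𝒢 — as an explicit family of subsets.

Answer: σ(𝒢) = { {}, {α}, {β,γ,δ}, Ω }

Derivation:
Seed the family with 𝒢 together with ∅ and Ω: { {}, {β,γ,δ}, Ω }.
Step 1: 1 new —
  {α}  = ᶜ of {β,γ,δ}
  — 4 sets.
Step 2: stable.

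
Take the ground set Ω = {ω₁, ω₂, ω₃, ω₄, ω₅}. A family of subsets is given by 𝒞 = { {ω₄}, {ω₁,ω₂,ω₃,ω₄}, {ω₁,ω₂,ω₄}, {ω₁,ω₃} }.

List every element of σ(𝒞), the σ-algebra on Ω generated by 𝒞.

Begin from { {}, {ω₄}, {ω₁,ω₃}, {ω₁,ω₂,ω₄}, {ω₁,ω₂,ω₃,ω₄}, Ω } (that is, 𝒞 plus ∅ and Ω).
Pass 1 (5 new):
  {ω₅}  = complement {ω₁,ω₂,ω₃,ω₄}
  {ω₃,ω₅}  = complement {ω₁,ω₂,ω₄}
  {ω₁,ω₃,ω₄}  = {ω₁,ω₃} ∪ {ω₄}
  {ω₂,ω₄,ω₅}  = complement {ω₁,ω₃}
  {ω₁,ω₂,ω₃,ω₅}  = complement {ω₄}
  [11 total]
Pass 2 (7 new):
  {ω₂,ω₅}  = complement {ω₁,ω₃,ω₄}
  {ω₄,ω₅}  = {ω₅} ∪ {ω₄}
  {ω₁,ω₃,ω₅}  = {ω₅} ∪ {ω₁,ω₃}
  {ω₃,ω₄,ω₅}  = {ω₄} ∪ {ω₃,ω₅}
  {ω₁,ω₂,ω₄,ω₅}  = {ω₁,ω₂,ω₄} ∪ {ω₅}
  {ω₁,ω₃,ω₄,ω₅}  = {ω₅} ∪ {ω₁,ω₃,ω₄}
  {ω₂,ω₃,ω₄,ω₅}  = {ω₃,ω₅} ∪ {ω₂,ω₄,ω₅}
  [18 total]
Pass 3 (7 new):
  {ω₁}  = complement {ω₂,ω₃,ω₄,ω₅}
  {ω₂}  = complement {ω₁,ω₃,ω₄,ω₅}
  {ω₃}  = complement {ω₁,ω₂,ω₄,ω₅}
  {ω₁,ω₂}  = complement {ω₃,ω₄,ω₅}
  {ω₂,ω₄}  = complement {ω₁,ω₃,ω₅}
  {ω₁,ω₂,ω₃}  = complement {ω₄,ω₅}
  {ω₂,ω₃,ω₅}  = {ω₂,ω₅} ∪ {ω₃,ω₅}
  [25 total]
Pass 4: +7 →
  {ω₁,ω₄}  = complement {ω₂,ω₃,ω₅}
  {ω₁,ω₅}  = {ω₅} ∪ {ω₁}
  {ω₂,ω₃}  = {ω₂} ∪ {ω₃}
  {ω₃,ω₄}  = {ω₃} ∪ {ω₄}
  {ω₁,ω₂,ω₅}  = {ω₂,ω₅} ∪ {ω₁,ω₂}
  {ω₁,ω₄,ω₅}  = {ω₄,ω₅} ∪ {ω₁}
  {ω₂,ω₃,ω₄}  = {ω₃} ∪ {ω₂,ω₄}
  [32 total]
Pass 5: already closed under ᶜ and ∪.

Hence σ(𝒞) has 32 members: { {}, {ω₁}, {ω₂}, {ω₃}, {ω₄}, {ω₅}, {ω₁,ω₂}, {ω₁,ω₃}, {ω₁,ω₄}, {ω₁,ω₅}, {ω₂,ω₃}, {ω₂,ω₄}, {ω₂,ω₅}, {ω₃,ω₄}, {ω₃,ω₅}, {ω₄,ω₅}, {ω₁,ω₂,ω₃}, {ω₁,ω₂,ω₄}, {ω₁,ω₂,ω₅}, {ω₁,ω₃,ω₄}, {ω₁,ω₃,ω₅}, {ω₁,ω₄,ω₅}, {ω₂,ω₃,ω₄}, {ω₂,ω₃,ω₅}, {ω₂,ω₄,ω₅}, {ω₃,ω₄,ω₅}, {ω₁,ω₂,ω₃,ω₄}, {ω₁,ω₂,ω₃,ω₅}, {ω₁,ω₂,ω₄,ω₅}, {ω₁,ω₃,ω₄,ω₅}, {ω₂,ω₃,ω₄,ω₅}, Ω }.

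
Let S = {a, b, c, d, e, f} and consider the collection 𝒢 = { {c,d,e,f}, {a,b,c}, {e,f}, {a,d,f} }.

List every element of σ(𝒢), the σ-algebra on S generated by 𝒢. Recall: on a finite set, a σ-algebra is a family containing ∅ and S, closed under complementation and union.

σ(𝒢) (64 sets): { ∅, {a}, {b}, {c}, {d}, {e}, {f}, {a,b}, {a,c}, {a,d}, {a,e}, {a,f}, {b,c}, {b,d}, {b,e}, {b,f}, {c,d}, {c,e}, {c,f}, {d,e}, {d,f}, {e,f}, {a,b,c}, {a,b,d}, {a,b,e}, {a,b,f}, {a,c,d}, {a,c,e}, {a,c,f}, {a,d,e}, {a,d,f}, {a,e,f}, {b,c,d}, {b,c,e}, {b,c,f}, {b,d,e}, {b,d,f}, {b,e,f}, {c,d,e}, {c,d,f}, {c,e,f}, {d,e,f}, {a,b,c,d}, {a,b,c,e}, {a,b,c,f}, {a,b,d,e}, {a,b,d,f}, {a,b,e,f}, {a,c,d,e}, {a,c,d,f}, {a,c,e,f}, {a,d,e,f}, {b,c,d,e}, {b,c,d,f}, {b,c,e,f}, {b,d,e,f}, {c,d,e,f}, {a,b,c,d,e}, {a,b,c,d,f}, {a,b,c,e,f}, {a,b,d,e,f}, {a,c,d,e,f}, {b,c,d,e,f}, S }

Check:
Initial family (6 sets): { ∅, {e,f}, {a,b,c}, {a,d,f}, {c,d,e,f}, S }.
Step 1: +8 →
  {a,b}  = {c,d,e,f}ᶜ
  {b,c,e}  = {a,d,f}ᶜ
  {d,e,f}  = {a,b,c}ᶜ
  {a,b,c,d}  = {e,f}ᶜ
  {a,d,e,f}  = {e,f} ∪ {a,d,f}
  {a,b,c,d,f}  = {a,b,c} ∪ {a,d,f}
  {a,b,c,e,f}  = {a,b,c} ∪ {e,f}
  {a,c,d,e,f}  = {c,d,e,f} ∪ {a,d,f}
Step 2. New:
  {b}  = {a,c,d,e,f}ᶜ
  {d}  = {a,b,c,e,f}ᶜ
  {e}  = {a,b,c,d,f}ᶜ
  {b,c}  = {a,d,e,f}ᶜ
  {a,b,c,e}  = {a,b,c} ∪ {b,c,e}
  {a,b,d,f}  = {a,b} ∪ {a,d,f}
  {a,b,e,f}  = {e,f} ∪ {a,b}
  {b,c,e,f}  = {e,f} ∪ {b,c,e}
  {a,b,c,d,e}  = {b,c,e} ∪ {a,b,c,d}
  {a,b,d,e,f}  = {a,b} ∪ {a,d,e,f}
  {b,c,d,e,f}  = {c,d,e,f} ∪ {b,c,e}
Step 3: +16 →
  {a}  = {b,c,d,e,f}ᶜ
  {c}  = {a,b,d,e,f}ᶜ
  {f}  = {a,b,c,d,e}ᶜ
  {a,d}  = {b,c,e,f}ᶜ
  {b,d}  = {b} ∪ {d}
  {b,e}  = {b} ∪ {e}
  {c,d}  = {a,b,e,f}ᶜ
  {c,e}  = {a,b,d,f}ᶜ
  {d,e}  = {e} ∪ {d}
  {d,f}  = {a,b,c,e}ᶜ
  {a,b,d}  = {a,b} ∪ {d}
  {a,b,e}  = {a,b} ∪ {e}
  {b,c,d}  = {b,c} ∪ {d}
  {b,e,f}  = {e,f} ∪ {b}
  {b,c,d,e}  = {b,c,e} ∪ {d}
  {b,d,e,f}  = {b} ∪ {d,e,f}
Step 4 (22 new):
  {a,c}  = {b,d,e,f}ᶜ
  {a,e}  = {a} ∪ {e}
  {a,f}  = {b,c,d,e}ᶜ
  {b,f}  = {b} ∪ {f}
  {c,f}  = {c} ∪ {f}
  {a,b,f}  = {a,b} ∪ {f}
  {a,c,d}  = {b,e,f}ᶜ
  {a,c,e}  = {c,e} ∪ {a}
  {a,d,e}  = {d,e} ∪ {a}
  {a,e,f}  = {b,c,d}ᶜ
  {b,c,f}  = {b,c} ∪ {f}
  {b,d,e}  = {b} ∪ {d,e}
  {b,d,f}  = {b} ∪ {d,f}
  {c,d,e}  = {c,d} ∪ {d,e}
  {c,d,f}  = {a,b,e}ᶜ
  {c,e,f}  = {a,b,d}ᶜ
  {a,b,c,f}  = {d,e}ᶜ
  {a,b,d,e}  = {d,e} ∪ {a,b}
  {a,c,d,e}  = {c,e} ∪ {a,d}
  {a,c,d,f}  = {b,e}ᶜ
  {a,c,e,f}  = {b,d}ᶜ
  {b,c,d,f}  = {b,c} ∪ {d,f}
Step 5 adds 1:
  {a,c,f}  = {b,d,e}ᶜ
Step 6: already closed under ᶜ and ∪.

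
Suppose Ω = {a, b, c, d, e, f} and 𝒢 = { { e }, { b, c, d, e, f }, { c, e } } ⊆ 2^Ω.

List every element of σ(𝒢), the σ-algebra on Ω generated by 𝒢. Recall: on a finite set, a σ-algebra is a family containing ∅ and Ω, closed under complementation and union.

σ(𝒢) (16 sets): { {}, { a }, { c }, { e }, { a, c }, { a, e }, { c, e }, { a, c, e }, { b, d, f }, { a, b, d, f }, { b, c, d, f }, { b, d, e, f }, { a, b, c, d, f }, { a, b, d, e, f }, { b, c, d, e, f }, Ω }

Check:
Seed the family with 𝒢 together with ∅ and Ω: { {}, { e }, { c, e }, { b, c, d, e, f }, Ω }.
Round 1 adds 3:
  { a }  = ᶜ of { b, c, d, e, f }
  { a, b, d, f }  = ᶜ of { c, e }
  { a, b, c, d, f }  = ᶜ of { e }
Round 2: 3 new —
  { a, e }  = { e } ∪ { a }
  { a, c, e }  = { c, e } ∪ { a }
  { a, b, d, e, f }  = { a, b, d, f } ∪ { e }
Round 3: +3 →
  { c }  = ᶜ of { a, b, d, e, f }
  { b, d, f }  = ᶜ of { a, c, e }
  { b, c, d, f }  = ᶜ of { a, e }
Round 4. New:
  { a, c }  = { c } ∪ { a }
  { b, d, e, f }  = { b, d, f } ∪ { e }
Round 5: already closed under ᶜ and ∪.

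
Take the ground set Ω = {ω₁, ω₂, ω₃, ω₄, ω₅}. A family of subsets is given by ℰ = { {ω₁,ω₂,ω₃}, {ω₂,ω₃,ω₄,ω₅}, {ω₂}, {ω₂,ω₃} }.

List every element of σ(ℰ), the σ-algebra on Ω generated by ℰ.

σ(ℰ) (16 sets): { {}, {ω₁}, {ω₂}, {ω₃}, {ω₁,ω₂}, {ω₁,ω₃}, {ω₂,ω₃}, {ω₄,ω₅}, {ω₁,ω₂,ω₃}, {ω₁,ω₄,ω₅}, {ω₂,ω₄,ω₅}, {ω₃,ω₄,ω₅}, {ω₁,ω₂,ω₄,ω₅}, {ω₁,ω₃,ω₄,ω₅}, {ω₂,ω₃,ω₄,ω₅}, Ω }

Derivation:
Start: ℰ ∪ {∅, Ω} = { {}, {ω₂}, {ω₂,ω₃}, {ω₁,ω₂,ω₃}, {ω₂,ω₃,ω₄,ω₅}, Ω }.
Iteration 1: 4 new —
  {ω₁}  = Ω∖{ω₂,ω₃,ω₄,ω₅}
  {ω₄,ω₅}  = Ω∖{ω₁,ω₂,ω₃}
  {ω₁,ω₄,ω₅}  = Ω∖{ω₂,ω₃}
  {ω₁,ω₃,ω₄,ω₅}  = Ω∖{ω₂}
  [10 total]
Iteration 2 (3 new):
  {ω₁,ω₂}  = {ω₂} ∪ {ω₁}
  {ω₂,ω₄,ω₅}  = {ω₂} ∪ {ω₄,ω₅}
  {ω₁,ω₂,ω₄,ω₅}  = {ω₁,ω₄,ω₅} ∪ {ω₂}
  [13 total]
Iteration 3 adds 3:
  {ω₃}  = Ω∖{ω₁,ω₂,ω₄,ω₅}
  {ω₁,ω₃}  = Ω∖{ω₂,ω₄,ω₅}
  {ω₃,ω₄,ω₅}  = Ω∖{ω₁,ω₂}
  [16 total]
Iteration 4 adds nothing — fixpoint reached.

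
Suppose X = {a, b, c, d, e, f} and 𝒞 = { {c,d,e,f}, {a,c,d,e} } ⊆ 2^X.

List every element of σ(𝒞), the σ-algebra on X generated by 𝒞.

Initial family (4 sets): { {}, {a,c,d,e}, {c,d,e,f}, X }.
Step 1: 3 new —
  {a,b}  = ᶜ of {c,d,e,f}
  {b,f}  = ᶜ of {a,c,d,e}
  {a,c,d,e,f}  = {a,c,d,e} ∪ {c,d,e,f}
Step 2. New:
  {b}  = ᶜ of {a,c,d,e,f}
  {a,b,f}  = {a,b} ∪ {b,f}
  {a,b,c,d,e}  = {a,c,d,e} ∪ {a,b}
  {b,c,d,e,f}  = {c,d,e,f} ∪ {b,f}
Step 3: +3 →
  {a}  = ᶜ of {b,c,d,e,f}
  {f}  = ᶜ of {a,b,c,d,e}
  {c,d,e}  = ᶜ of {a,b,f}
Step 4: 2 new —
  {a,f}  = {a} ∪ {f}
  {b,c,d,e}  = {c,d,e} ∪ {b}
Step 5 adds nothing — fixpoint reached.

σ(𝒞) = { {}, {a}, {b}, {f}, {a,b}, {a,f}, {b,f}, {a,b,f}, {c,d,e}, {a,c,d,e}, {b,c,d,e}, {c,d,e,f}, {a,b,c,d,e}, {a,c,d,e,f}, {b,c,d,e,f}, X }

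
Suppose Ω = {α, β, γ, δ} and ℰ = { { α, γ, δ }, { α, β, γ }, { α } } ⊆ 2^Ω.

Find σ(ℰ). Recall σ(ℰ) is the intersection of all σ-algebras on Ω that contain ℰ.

σ(ℰ) = { {}, { α }, { β }, { γ }, { δ }, { α, β }, { α, γ }, { α, δ }, { β, γ }, { β, δ }, { γ, δ }, { α, β, γ }, { α, β, δ }, { α, γ, δ }, { β, γ, δ }, Ω }

Check:
Seed the family with ℰ together with ∅ and Ω: { {}, { α }, { α, β, γ }, { α, γ, δ }, Ω }.
Round 1: +3 →
  { β }  = ᶜ of { α, γ, δ }
  { δ }  = ᶜ of { α, β, γ }
  { β, γ, δ }  = ᶜ of { α }
Round 2 adds 3:
  { α, β }  = { β } ∪ { α }
  { α, δ }  = { δ } ∪ { α }
  { β, δ }  = { δ } ∪ { β }
Round 3: 4 new —
  { α, γ }  = ᶜ of { β, δ }
  { β, γ }  = ᶜ of { α, δ }
  { γ, δ }  = ᶜ of { α, β }
  { α, β, δ }  = { α, δ } ∪ { α, β }
Round 4 adds 1:
  { γ }  = ᶜ of { α, β, δ }
Round 5: already closed under ᶜ and ∪.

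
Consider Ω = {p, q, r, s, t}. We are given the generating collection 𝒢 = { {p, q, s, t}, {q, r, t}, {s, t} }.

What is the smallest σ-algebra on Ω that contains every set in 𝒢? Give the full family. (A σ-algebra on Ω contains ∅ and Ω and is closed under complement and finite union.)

|σ(𝒢)| = 32.  σ(𝒢) = { {}, {p}, {q}, {r}, {s}, {t}, {p, q}, {p, r}, {p, s}, {p, t}, {q, r}, {q, s}, {q, t}, {r, s}, {r, t}, {s, t}, {p, q, r}, {p, q, s}, {p, q, t}, {p, r, s}, {p, r, t}, {p, s, t}, {q, r, s}, {q, r, t}, {q, s, t}, {r, s, t}, {p, q, r, s}, {p, q, r, t}, {p, q, s, t}, {p, r, s, t}, {q, r, s, t}, Ω }

Derivation:
Seed the family with 𝒢 together with ∅ and Ω: { {}, {s, t}, {q, r, t}, {p, q, s, t}, Ω }.
Pass 1 adds 4:
  {r}  = ᶜ of {p, q, s, t}
  {p, s}  = ᶜ of {q, r, t}
  {p, q, r}  = ᶜ of {s, t}
  {q, r, s, t}  = {s, t} ∪ {q, r, t}
Pass 2: 6 new —
  {p}  = ᶜ of {q, r, s, t}
  {p, r, s}  = {r} ∪ {p, s}
  {p, s, t}  = {s, t} ∪ {p, s}
  {r, s, t}  = {s, t} ∪ {r}
  {p, q, r, s}  = {p, q, r} ∪ {p, s}
  {p, q, r, t}  = {p, q, r} ∪ {q, r, t}
Pass 3 (7 new):
  {s}  = ᶜ of {p, q, r, t}
  {t}  = ᶜ of {p, q, r, s}
  {p, q}  = ᶜ of {r, s, t}
  {p, r}  = {r} ∪ {p}
  {q, r}  = ᶜ of {p, s, t}
  {q, t}  = ᶜ of {p, r, s}
  {p, r, s, t}  = {s, t} ∪ {p, r, s}
Pass 4. New:
  {q}  = ᶜ of {p, r, s, t}
  {p, t}  = {t} ∪ {p}
  {r, s}  = {r} ∪ {s}
  {r, t}  = {t} ∪ {r}
  {p, q, s}  = {p, s} ∪ {p, q}
  {p, q, t}  = {q, t} ∪ {p, q}
  {p, r, t}  = {p, r} ∪ {t}
  {q, r, s}  = {q, r} ∪ {s}
  {q, s, t}  = ᶜ of {p, r}
Pass 5: +1 →
  {q, s}  = ᶜ of {p, r, t}
After Pass 6 the family is unchanged; done.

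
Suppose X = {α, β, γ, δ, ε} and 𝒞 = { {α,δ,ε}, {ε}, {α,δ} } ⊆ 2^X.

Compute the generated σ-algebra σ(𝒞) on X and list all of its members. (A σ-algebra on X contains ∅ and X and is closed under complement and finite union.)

Start: 𝒞 ∪ {∅, X} = { {}, {ε}, {α,δ}, {α,δ,ε}, X }.
Round 1 (3 new):
  {β,γ}  = X∖{α,δ,ε}
  {β,γ,ε}  = X∖{α,δ}
  {α,β,γ,δ}  = X∖{ε}
  — 8 sets.
Round 2: already closed under ᶜ and ∪.

σ(𝒞) = { {}, {ε}, {α,δ}, {β,γ}, {α,δ,ε}, {β,γ,ε}, {α,β,γ,δ}, X }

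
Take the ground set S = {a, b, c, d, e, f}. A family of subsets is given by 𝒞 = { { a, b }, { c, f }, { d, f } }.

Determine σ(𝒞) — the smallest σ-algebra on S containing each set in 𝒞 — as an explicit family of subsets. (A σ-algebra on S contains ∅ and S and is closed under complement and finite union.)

Begin from { {  }, { a, b }, { c, f }, { d, f }, S } (that is, 𝒞 plus ∅ and S).
Step 1 (6 new):
  { c, d, f }  = { c, f } ∪ { d, f }
  { a, b, c, e }  = S∖{ d, f }
  { a, b, c, f }  = { a, b } ∪ { c, f }
  { a, b, d, e }  = S∖{ c, f }
  { a, b, d, f }  = { a, b } ∪ { d, f }
  { c, d, e, f }  = S∖{ a, b }
  [11 total]
Step 2: 7 new —
  { c, e }  = S∖{ a, b, d, f }
  { d, e }  = S∖{ a, b, c, f }
  { a, b, e }  = S∖{ c, d, f }
  { a, b, c, d, e }  = { a, b, d, e } ∪ { a, b, c, e }
  { a, b, c, d, f }  = { a, b, d, f } ∪ { a, b, c, f }
  { a, b, c, e, f }  = { a, b, c, f } ∪ { a, b, c, e }
  { a, b, d, e, f }  = { a, b, d, f } ∪ { a, b, d, e }
  [18 total]
Step 3: 7 new —
  { c }  = S∖{ a, b, d, e, f }
  { d }  = S∖{ a, b, c, e, f }
  { e }  = S∖{ a, b, c, d, f }
  { f }  = S∖{ a, b, c, d, e }
  { c, d, e }  = { d, e } ∪ { c, e }
  { c, e, f }  = { c, f } ∪ { c, e }
  { d, e, f }  = { d, e } ∪ { d, f }
  [25 total]
Step 4: +6 →
  { c, d }  = { c } ∪ { d }
  { e, f }  = { f } ∪ { e }
  { a, b, c }  = S∖{ d, e, f }
  { a, b, d }  = S∖{ c, e, f }
  { a, b, f }  = S∖{ c, d, e }
  { a, b, e, f }  = { f } ∪ { a, b, e }
  [31 total]
Step 5 adds 1:
  { a, b, c, d }  = S∖{ e, f }
  [32 total]
Step 6: no new sets; the family is a σ-algebra.

|σ(𝒞)| = 32.  σ(𝒞) = { {  }, { c }, { d }, { e }, { f }, { a, b }, { c, d }, { c, e }, { c, f }, { d, e }, { d, f }, { e, f }, { a, b, c }, { a, b, d }, { a, b, e }, { a, b, f }, { c, d, e }, { c, d, f }, { c, e, f }, { d, e, f }, { a, b, c, d }, { a, b, c, e }, { a, b, c, f }, { a, b, d, e }, { a, b, d, f }, { a, b, e, f }, { c, d, e, f }, { a, b, c, d, e }, { a, b, c, d, f }, { a, b, c, e, f }, { a, b, d, e, f }, S }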